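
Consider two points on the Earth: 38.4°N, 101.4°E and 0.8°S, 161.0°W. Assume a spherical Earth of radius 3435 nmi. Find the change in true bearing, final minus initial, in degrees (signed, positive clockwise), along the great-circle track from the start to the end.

+42.7°

Initial bearing θ₁ = atan2(sin Δλ cos φ₂, cos φ₁ sin φ₂ − sin φ₁ cos φ₂ cos Δλ) = 85.89°
Final bearing θ₂ = (initial bearing from the destination back to the start) + 180° = 128.58°
Δθ = θ₂ − θ₁ = +42.7°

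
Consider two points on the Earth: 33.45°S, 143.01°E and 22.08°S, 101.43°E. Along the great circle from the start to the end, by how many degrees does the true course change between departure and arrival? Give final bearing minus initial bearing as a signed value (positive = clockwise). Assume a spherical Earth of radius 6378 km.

+20.2°

Initial bearing θ₁ = atan2(sin Δλ cos φ₂, cos φ₁ sin φ₂ − sin φ₁ cos φ₂ cos Δλ) = 276.35°
Final bearing θ₂ = (initial bearing from the destination back to the start) + 180° = 296.51°
Δθ = θ₂ − θ₁ = +20.2°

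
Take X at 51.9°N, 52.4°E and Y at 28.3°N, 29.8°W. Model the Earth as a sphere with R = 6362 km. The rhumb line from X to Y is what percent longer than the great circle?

4.2%

Great circle: σ = 1.1076 rad → d_gc = Rσ = 7046.6 km
Rhumb: Δφ = -0.4119, Δλ = -1.4347, Δψ = -0.5480, q = Δφ/Δψ = 0.7516 → d_rh = R√(Δφ²+q²Δλ²) = 7343.9 km
Excess = (7343.9 − 7046.6) / 7046.6 = 297.3 / 7046.6 = 4.22% ≈ 4.2%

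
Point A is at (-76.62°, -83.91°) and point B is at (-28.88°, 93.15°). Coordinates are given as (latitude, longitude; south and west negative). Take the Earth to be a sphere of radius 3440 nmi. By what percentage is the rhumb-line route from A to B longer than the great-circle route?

Great circle: σ = 1.3000 rad → d_gc = Rσ = 4472.0 nmi
Rhumb: Δφ = +0.8332, Δλ = +3.0903, Δψ = +1.6162, q = Δφ/Δψ = 0.5155 → d_rh = R√(Δφ²+q²Δλ²) = 6184.8 nmi
Excess = (6184.8 − 4472.0) / 4472.0 = 1712.8 / 4472.0 = 38.30% ≈ 38.3%

38.3%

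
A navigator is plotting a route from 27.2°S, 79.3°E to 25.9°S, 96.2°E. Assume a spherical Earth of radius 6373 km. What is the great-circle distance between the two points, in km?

1686 km

Haversine: a = sin²(Δφ/2)+cos φ₁ cos φ₂ sin²(Δλ/2) = 0.01741;  σ = 2·atan2(√a,√(1−a))
σ = 15.162° → d = Rσ = 6373·0.26463 = 1686 km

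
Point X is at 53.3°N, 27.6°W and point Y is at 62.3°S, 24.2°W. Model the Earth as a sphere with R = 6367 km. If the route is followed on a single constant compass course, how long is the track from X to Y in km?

12850 km

Rhumb course C = atan2(Δλ, Δψ) with Δψ = ln[tan(π/4+φ₂/2)/tan(π/4+φ₁/2)] = -2.5038, Δλ = +0.0593 → C = 178.64°
d = R·|Δφ| / |cos C| = 6367·2.01760 / 0.99972 = 12850 km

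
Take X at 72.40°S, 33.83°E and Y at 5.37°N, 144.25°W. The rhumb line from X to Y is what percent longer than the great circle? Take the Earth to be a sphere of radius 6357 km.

Great circle: σ = 1.9715 rad → d_gc = Rσ = 12532.9 km
Rhumb: Δφ = +1.3573, Δλ = -3.1081, Δψ = +1.9594, q = Δφ/Δψ = 0.6927 → d_rh = R√(Δφ²+q²Δλ²) = 16179.7 km
Excess = (16179.7 − 12532.9) / 12532.9 = 3646.8 / 12532.9 = 29.10% ≈ 29.1%

29.1%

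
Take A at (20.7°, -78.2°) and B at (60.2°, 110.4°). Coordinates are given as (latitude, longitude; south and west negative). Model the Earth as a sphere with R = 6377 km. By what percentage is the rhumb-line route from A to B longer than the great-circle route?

31.5%

Great circle: σ = 1.7243 rad → d_gc = Rσ = 10996.1 km
Rhumb: Δφ = +0.6894, Δλ = -2.9915, Δψ = +0.9546, q = Δφ/Δψ = 0.7222 → d_rh = R√(Δφ²+q²Δλ²) = 14462.2 km
Excess = (14462.2 − 10996.1) / 10996.1 = 3466.1 / 10996.1 = 31.52% ≈ 31.5%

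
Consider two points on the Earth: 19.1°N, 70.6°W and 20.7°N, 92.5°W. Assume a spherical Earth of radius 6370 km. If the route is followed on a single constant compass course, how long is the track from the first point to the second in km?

2296 km

Rhumb course C = atan2(Δλ, Δψ) with Δψ = ln[tan(π/4+φ₂/2)/tan(π/4+φ₁/2)] = +0.0297, Δλ = -0.3822 → C = 274.44°
d = R·|Δφ| / |cos C| = 6370·0.02793 / 0.07747 = 2296 km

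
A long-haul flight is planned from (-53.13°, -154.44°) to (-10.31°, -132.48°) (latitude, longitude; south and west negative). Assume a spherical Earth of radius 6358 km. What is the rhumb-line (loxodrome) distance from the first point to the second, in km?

Rhumb course C = atan2(Δλ, Δψ) with Δψ = ln[tan(π/4+φ₂/2)/tan(π/4+φ₁/2)] = +0.9177, Δλ = +0.3833 → C = 22.67°
d = R·|Δφ| / |cos C| = 6358·0.74735 / 0.92275 = 5149 km

5149 km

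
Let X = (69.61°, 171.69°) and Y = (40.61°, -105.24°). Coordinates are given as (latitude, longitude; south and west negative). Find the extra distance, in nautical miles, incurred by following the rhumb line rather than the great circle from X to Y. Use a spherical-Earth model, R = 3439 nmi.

Great circle: cos σ = sin φ₁ sin φ₂ + cos φ₁ cos φ₂ cos Δλ,  σ = 0.8736 rad → d_gc = 3004.5 nmi
Rhumb line: Δψ = -0.9388, q = Δφ/Δψ = 0.5391, d_rh = R√(Δφ²+q²Δλ²) = 3202.4 nmi
Excess = 3202.4 − 3004.5 = 197.9 ≈ 198 nmi

198 nmi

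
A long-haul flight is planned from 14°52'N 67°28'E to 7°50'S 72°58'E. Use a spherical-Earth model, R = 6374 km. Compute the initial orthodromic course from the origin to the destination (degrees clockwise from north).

166.1°

θ = atan2( sin Δλ·cos φ₂ ,  cos φ₁ sin φ₂ − sin φ₁ cos φ₂ cos Δλ )
  = atan2(+0.0950, -0.3847) = 166.14°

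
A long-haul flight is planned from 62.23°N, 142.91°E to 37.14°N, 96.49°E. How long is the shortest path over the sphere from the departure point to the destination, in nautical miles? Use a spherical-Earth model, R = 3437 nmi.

2267 nmi

Haversine: a = sin²(Δφ/2)+cos φ₁ cos φ₂ sin²(Δλ/2) = 0.10487;  σ = 2·atan2(√a,√(1−a))
σ = 37.789° → d = Rσ = 3437·0.65955 = 2267 nmi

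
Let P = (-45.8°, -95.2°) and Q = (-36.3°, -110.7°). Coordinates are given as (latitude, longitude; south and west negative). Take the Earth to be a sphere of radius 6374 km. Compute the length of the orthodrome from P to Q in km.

1671 km

cos σ = sin φ₁ sin φ₂ + cos φ₁ cos φ₂ cos Δλ
      = sin(-45.80°)sin(-36.30°) + cos(-45.80°)cos(-36.30°)cos(-15.50°) = 0.9659
σ = 15.017° → d = Rσ = 6374·0.26209 = 1671 km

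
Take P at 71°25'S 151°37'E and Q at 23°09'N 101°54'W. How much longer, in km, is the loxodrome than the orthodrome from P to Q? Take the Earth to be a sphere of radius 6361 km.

Great circle: cos σ = sin φ₁ sin φ₂ + cos φ₁ cos φ₂ cos Δλ,  σ = 2.0440 rad → d_gc = 13002.2 km
Rhumb line: Δψ = +2.2258, q = Δφ/Δψ = 0.7415, d_rh = R√(Δφ²+q²Δλ²) = 13677.5 km
Excess = 13677.5 − 13002.2 = 675.3 ≈ 675 km

675 km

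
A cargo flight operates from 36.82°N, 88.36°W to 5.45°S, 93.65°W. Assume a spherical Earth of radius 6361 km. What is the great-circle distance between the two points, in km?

4725 km

cos σ = sin φ₁ sin φ₂ + cos φ₁ cos φ₂ cos Δλ
      = sin(36.82°)sin(-5.45°) + cos(36.82°)cos(-5.45°)cos(-5.29°) = 0.7366
σ = 42.558° → d = Rσ = 6361·0.74278 = 4725 km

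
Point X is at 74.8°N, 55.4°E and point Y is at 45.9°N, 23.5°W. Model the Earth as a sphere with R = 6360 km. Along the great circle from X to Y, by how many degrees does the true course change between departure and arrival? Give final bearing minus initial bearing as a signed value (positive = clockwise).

At departure: θ₁ = atan2(sin Δλ cos φ₂, cos φ₁ sin φ₂ − sin φ₁ cos φ₂ cos Δλ) = 274.94°
At arrival: θ₂ = atan2(sin Δλ cos φ₁, −cos φ₂ sin φ₁ + sin φ₂ cos φ₁ cos Δλ) = 202.05°
Δθ = θ₂ − θ₁ = -72.9°

-72.9°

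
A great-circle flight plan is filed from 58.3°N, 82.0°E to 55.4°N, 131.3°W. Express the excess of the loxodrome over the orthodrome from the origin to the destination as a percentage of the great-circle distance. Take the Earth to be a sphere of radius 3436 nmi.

26.9%

Great circle: σ = 1.1030 rad → d_gc = Rσ = 3789.8 nmi
Rhumb: Δφ = -0.0506, Δλ = +2.5604, Δψ = -0.0926, q = Δφ/Δψ = 0.5465 → d_rh = R√(Δφ²+q²Δλ²) = 4811.0 nmi
Excess = (4811.0 − 3789.8) / 3789.8 = 1021.2 / 3789.8 = 26.946% ≈ 26.9%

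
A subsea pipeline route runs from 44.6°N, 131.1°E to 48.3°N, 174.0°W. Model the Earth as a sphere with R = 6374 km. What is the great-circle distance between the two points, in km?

4138 km

Haversine: a = sin²(Δφ/2)+cos φ₁ cos φ₂ sin²(Δλ/2) = 0.10169;  σ = 2·atan2(√a,√(1−a))
σ = 37.192° → d = Rσ = 6374·0.64913 = 4138 km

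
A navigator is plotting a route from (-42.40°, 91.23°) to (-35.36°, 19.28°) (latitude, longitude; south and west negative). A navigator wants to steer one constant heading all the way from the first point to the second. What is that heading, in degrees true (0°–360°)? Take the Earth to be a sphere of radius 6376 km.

Meridional parts: M(φ₁)=-0.8186, M(φ₂)=-0.6605 → ΔM = +0.1581;  Δλ = -1.2558 rad
tan C = Δλ / ΔM = -7.9445 → C = 277.17°

277.2°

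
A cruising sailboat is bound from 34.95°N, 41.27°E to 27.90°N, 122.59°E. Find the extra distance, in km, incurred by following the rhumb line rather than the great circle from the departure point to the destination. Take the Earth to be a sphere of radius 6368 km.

205 km

Great circle: cos σ = sin φ₁ sin φ₂ + cos φ₁ cos φ₂ cos Δλ,  σ = 1.1838 rad → d_gc = 7538.6 km
Rhumb line: Δψ = -0.1444, q = Δφ/Δψ = 0.8524, d_rh = R√(Δφ²+q²Δλ²) = 7743.7 km
Excess = 7743.7 − 7538.6 = 205.1 ≈ 205 km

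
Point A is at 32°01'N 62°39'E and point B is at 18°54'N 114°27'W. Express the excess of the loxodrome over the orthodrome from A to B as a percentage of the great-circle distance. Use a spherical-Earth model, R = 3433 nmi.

24.0%

Great circle: σ = 2.2516 rad → d_gc = Rσ = 7729.8 nmi
Rhumb: Δφ = -0.2289, Δλ = -3.0910, Δψ = -0.2544, q = Δφ/Δψ = 0.9000 → d_rh = R√(Δφ²+q²Δλ²) = 9582.7 nmi
Excess = (9582.7 − 7729.8) / 7729.8 = 1852.9 / 7729.8 = 23.97% ≈ 24.0%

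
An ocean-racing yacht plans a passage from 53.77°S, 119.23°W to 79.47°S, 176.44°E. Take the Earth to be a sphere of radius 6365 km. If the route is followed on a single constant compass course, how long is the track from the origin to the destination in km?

3815 km

Rhumb course C = atan2(Δλ, Δψ) with Δψ = ln[tan(π/4+φ₂/2)/tan(π/4+φ₁/2)] = -1.2670, Δλ = -1.1228 → C = 221.55°
d = R·|Δφ| / |cos C| = 6365·0.44855 / 0.74841 = 3815 km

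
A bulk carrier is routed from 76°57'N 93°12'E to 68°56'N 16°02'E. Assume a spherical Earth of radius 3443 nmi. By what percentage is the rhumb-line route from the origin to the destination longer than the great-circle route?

7.3%

Great circle: σ = 0.3842 rad → d_gc = Rσ = 1322.9 nmi
Rhumb: Δφ = -0.1399, Δλ = -1.3468, Δψ = -0.4859, q = Δφ/Δψ = 0.2879 → d_rh = R√(Δφ²+q²Δλ²) = 1419.5 nmi
Excess = (1419.5 − 1322.9) / 1322.9 = 96.6 / 1322.9 = 7.30% ≈ 7.3%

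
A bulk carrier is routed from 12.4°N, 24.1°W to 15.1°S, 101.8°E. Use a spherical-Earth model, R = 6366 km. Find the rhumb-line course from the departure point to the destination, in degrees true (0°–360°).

Δψ = ln[tan(π/4+φ₂/2)/tan(π/4+φ₁/2)] = -0.4848
Δλ = +2.1974 rad (taken the short way round)
course = atan2(Δλ, Δψ) = 102.44°

102.4°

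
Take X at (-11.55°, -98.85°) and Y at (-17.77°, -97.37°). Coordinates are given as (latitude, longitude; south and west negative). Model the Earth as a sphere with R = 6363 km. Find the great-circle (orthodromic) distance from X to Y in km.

709 km

Haversine: a = sin²(Δφ/2)+cos φ₁ cos φ₂ sin²(Δλ/2) = 0.00310;  σ = 2·atan2(√a,√(1−a))
σ = 6.382° → d = Rσ = 6363·0.11140 = 709 km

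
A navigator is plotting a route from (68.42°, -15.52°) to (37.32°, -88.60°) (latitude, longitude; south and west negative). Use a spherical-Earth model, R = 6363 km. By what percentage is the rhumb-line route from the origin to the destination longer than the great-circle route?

Great circle: σ = 0.8647 rad → d_gc = Rσ = 5501.8 km
Rhumb: Δφ = -0.5428, Δλ = -1.2755, Δψ = -0.9547, q = Δφ/Δψ = 0.5686 → d_rh = R√(Δφ²+q²Δλ²) = 5763.8 km
Excess = (5763.8 − 5501.8) / 5501.8 = 262.0 / 5501.8 = 4.76% ≈ 4.8%

4.8%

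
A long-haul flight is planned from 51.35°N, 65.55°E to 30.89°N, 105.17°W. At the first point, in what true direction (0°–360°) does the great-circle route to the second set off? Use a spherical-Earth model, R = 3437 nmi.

352.0°

N = sin Δλ·cos φ₂ = -0.1384;  D = cos φ₁ sin φ₂ − sin φ₁ cos φ₂ cos Δλ = +0.9821
initial course = atan2(N, D) = 351.98°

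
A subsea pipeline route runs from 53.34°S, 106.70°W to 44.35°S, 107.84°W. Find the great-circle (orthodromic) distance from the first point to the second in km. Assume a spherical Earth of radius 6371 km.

Haversine: a = sin²(Δφ/2)+cos φ₁ cos φ₂ sin²(Δλ/2) = 0.00618;  σ = 2·atan2(√a,√(1−a))
σ = 9.021° → d = Rσ = 6371·0.15744 = 1003 km

1003 km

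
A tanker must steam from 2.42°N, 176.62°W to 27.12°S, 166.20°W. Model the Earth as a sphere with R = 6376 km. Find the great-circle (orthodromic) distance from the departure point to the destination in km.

Haversine: a = sin²(Δφ/2)+cos φ₁ cos φ₂ sin²(Δλ/2) = 0.07233;  σ = 2·atan2(√a,√(1−a))
σ = 31.202° → d = Rσ = 6376·0.54458 = 3472 km

3472 km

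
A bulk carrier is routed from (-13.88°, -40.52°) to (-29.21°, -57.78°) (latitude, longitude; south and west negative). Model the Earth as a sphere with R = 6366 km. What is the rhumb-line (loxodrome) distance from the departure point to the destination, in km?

Δψ = ln[tan(π/4+φ₂/2)/tan(π/4+φ₁/2)] = -0.2888;  Δφ = -0.2676 rad,  Δλ = -0.3012 rad
q = Δφ/Δψ = 0.9265
d = R·√(Δφ² + q²Δλ²) = 6366·0.38663 = 2461 km

2461 km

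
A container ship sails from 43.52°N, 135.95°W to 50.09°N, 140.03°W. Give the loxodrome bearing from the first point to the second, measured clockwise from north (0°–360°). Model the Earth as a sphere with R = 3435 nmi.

337.0°

Meridional parts: M(φ₁)=+0.8453, M(φ₂)=+1.0131 → ΔM = +0.1678;  Δλ = -0.0712 rad
tan C = Δλ / ΔM = -0.4243 → C = 337.01°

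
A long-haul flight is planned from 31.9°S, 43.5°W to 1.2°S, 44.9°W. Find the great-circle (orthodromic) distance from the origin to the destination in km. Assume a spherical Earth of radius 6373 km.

Haversine: a = sin²(Δφ/2)+cos φ₁ cos φ₂ sin²(Δλ/2) = 0.07020;  σ = 2·atan2(√a,√(1−a))
σ = 30.728° → d = Rσ = 6373·0.53631 = 3418 km

3418 km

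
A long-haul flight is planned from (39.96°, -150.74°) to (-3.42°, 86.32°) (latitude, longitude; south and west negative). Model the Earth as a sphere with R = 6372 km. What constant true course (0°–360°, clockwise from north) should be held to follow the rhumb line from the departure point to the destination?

249.0°

Δψ = ln[tan(π/4+φ₂/2)/tan(π/4+φ₁/2)] = -0.8217
Δλ = -2.1457 rad (taken the short way round)
course = atan2(Δλ, Δψ) = 249.05°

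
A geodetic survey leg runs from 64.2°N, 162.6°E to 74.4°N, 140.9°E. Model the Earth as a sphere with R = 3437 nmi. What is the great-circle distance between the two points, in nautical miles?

cos σ = sin φ₁ sin φ₂ + cos φ₁ cos φ₂ cos Δλ
      = sin(64.20°)sin(74.40°) + cos(64.20°)cos(74.40°)cos(-21.70°) = 0.9759
σ = 12.604° → d = Rσ = 3437·0.21998 = 756 nmi

756 nmi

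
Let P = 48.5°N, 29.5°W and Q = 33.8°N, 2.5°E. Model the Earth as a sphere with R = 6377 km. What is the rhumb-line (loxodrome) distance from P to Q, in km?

3126 km

Δψ = ln[tan(π/4+φ₂/2)/tan(π/4+φ₁/2)] = -0.3431;  Δφ = -0.2566 rad,  Δλ = +0.5585 rad
q = Δφ/Δψ = 0.7477
d = R·√(Δφ² + q²Δλ²) = 6377·0.49013 = 3126 km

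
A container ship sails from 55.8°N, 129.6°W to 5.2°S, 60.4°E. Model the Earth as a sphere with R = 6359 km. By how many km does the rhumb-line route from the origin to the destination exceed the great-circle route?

Great circle: cos σ = sin φ₁ sin φ₂ + cos φ₁ cos φ₂ cos Δλ,  σ = 2.2475 rad → d_gc = 14291.9 km
Rhumb line: Δψ = -1.2697, q = Δφ/Δψ = 0.8385, d_rh = R√(Δφ²+q²Δλ²) = 17208.2 km
Excess = 17208.2 − 14291.9 = 2916.3 ≈ 2916 km

2916 km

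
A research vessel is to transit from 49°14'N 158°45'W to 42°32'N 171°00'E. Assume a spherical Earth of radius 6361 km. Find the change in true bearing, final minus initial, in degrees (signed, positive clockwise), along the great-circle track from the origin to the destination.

-22.0°

Initial bearing θ₁ = atan2(sin Δλ cos φ₂, cos φ₁ sin φ₂ − sin φ₁ cos φ₂ cos Δλ) = 263.75°
Final bearing θ₂ = (initial bearing from the destination back to the start) + 180° = 241.75°
Δθ = θ₂ − θ₁ = -22.0°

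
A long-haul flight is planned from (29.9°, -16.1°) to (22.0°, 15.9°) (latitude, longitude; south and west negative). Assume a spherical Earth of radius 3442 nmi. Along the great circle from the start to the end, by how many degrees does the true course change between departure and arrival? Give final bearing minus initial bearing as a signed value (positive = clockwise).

+14.3°

Initial bearing θ₁ = atan2(sin Δλ cos φ₂, cos φ₁ sin φ₂ − sin φ₁ cos φ₂ cos Δλ) = 97.79°
Final bearing θ₂ = (initial bearing from the destination back to the start) + 180° = 112.13°
Δθ = θ₂ − θ₁ = +14.3°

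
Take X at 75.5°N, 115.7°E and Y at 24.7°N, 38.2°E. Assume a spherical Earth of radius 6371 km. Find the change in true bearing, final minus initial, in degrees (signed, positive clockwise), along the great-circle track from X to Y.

-68.6°

Initial bearing θ₁ = atan2(sin Δλ cos φ₂, cos φ₁ sin φ₂ − sin φ₁ cos φ₂ cos Δλ) = 264.48°
Final bearing θ₂ = (initial bearing from the destination back to the start) + 180° = 195.92°
Δθ = θ₂ − θ₁ = -68.6°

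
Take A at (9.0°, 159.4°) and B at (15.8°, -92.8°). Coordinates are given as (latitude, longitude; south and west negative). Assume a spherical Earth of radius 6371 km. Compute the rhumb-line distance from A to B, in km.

Δψ = ln[tan(π/4+φ₂/2)/tan(π/4+φ₁/2)] = +0.1216;  Δφ = +0.1187 rad,  Δλ = +1.8815 rad
q = Δφ/Δψ = 0.9760
d = R·√(Δφ² + q²Δλ²) = 6371·1.84022 = 11724 km

11724 km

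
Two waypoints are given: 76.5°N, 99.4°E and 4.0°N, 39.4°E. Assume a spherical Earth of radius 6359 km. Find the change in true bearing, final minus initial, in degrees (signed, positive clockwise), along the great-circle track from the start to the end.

-49.6°

At departure: θ₁ = atan2(sin Δλ cos φ₂, cos φ₁ sin φ₂ − sin φ₁ cos φ₂ cos Δλ) = 241.52°
At arrival: θ₂ = atan2(sin Δλ cos φ₁, −cos φ₂ sin φ₁ + sin φ₂ cos φ₁ cos Δλ) = 191.87°
Δθ = θ₂ − θ₁ = -49.6°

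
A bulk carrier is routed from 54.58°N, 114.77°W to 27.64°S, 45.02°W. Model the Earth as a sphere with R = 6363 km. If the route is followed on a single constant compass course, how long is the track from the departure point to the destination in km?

11362 km

Δψ = ln[tan(π/4+φ₂/2)/tan(π/4+φ₁/2)] = -1.6438;  Δφ = -1.4350 rad,  Δλ = +1.2174 rad
q = Δφ/Δψ = 0.8730
d = R·√(Δφ² + q²Δλ²) = 6363·1.78568 = 11362 km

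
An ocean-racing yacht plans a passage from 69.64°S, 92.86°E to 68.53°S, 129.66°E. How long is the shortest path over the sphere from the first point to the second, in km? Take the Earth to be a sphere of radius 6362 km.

cos σ = sin φ₁ sin φ₂ + cos φ₁ cos φ₂ cos Δλ
      = sin(-69.64°)sin(-68.53°) + cos(-69.64°)cos(-68.53°)cos(36.80°) = 0.9744
σ = 12.983° → d = Rσ = 6362·0.22660 = 1442 km

1442 km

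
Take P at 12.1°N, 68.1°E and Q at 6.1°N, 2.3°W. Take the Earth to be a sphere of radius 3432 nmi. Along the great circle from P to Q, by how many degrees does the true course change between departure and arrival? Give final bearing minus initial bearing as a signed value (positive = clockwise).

Initial bearing θ₁ = atan2(sin Δλ cos φ₂, cos φ₁ sin φ₂ − sin φ₁ cos φ₂ cos Δλ) = 272.08°
Final bearing θ₂ = (initial bearing from the destination back to the start) + 180° = 259.33°
Δθ = θ₂ − θ₁ = -12.7°

-12.7°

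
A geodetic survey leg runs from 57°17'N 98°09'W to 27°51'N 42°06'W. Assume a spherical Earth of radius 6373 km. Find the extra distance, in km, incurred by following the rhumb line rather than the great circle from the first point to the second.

Great circle: cos σ = sin φ₁ sin φ₂ + cos φ₁ cos φ₂ cos Δλ,  σ = 0.8501 rad → d_gc = 5417.5 km
Rhumb line: Δψ = -0.7194, q = Δφ/Δψ = 0.7141, d_rh = R√(Δφ²+q²Δλ²) = 5526.3 km
Excess = 5526.3 − 5417.5 = 108.8 ≈ 109 km

109 km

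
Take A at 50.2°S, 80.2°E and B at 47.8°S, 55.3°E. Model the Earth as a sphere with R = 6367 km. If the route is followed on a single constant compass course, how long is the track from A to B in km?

Δψ = ln[tan(π/4+φ₂/2)/tan(π/4+φ₁/2)] = +0.0639;  Δφ = +0.0419 rad,  Δλ = -0.4346 rad
q = Δφ/Δψ = 0.6559
d = R·√(Δφ² + q²Δλ²) = 6367·0.28810 = 1834 km

1834 km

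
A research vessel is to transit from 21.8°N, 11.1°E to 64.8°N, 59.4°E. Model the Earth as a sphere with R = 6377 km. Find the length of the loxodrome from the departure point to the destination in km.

Δψ = ln[tan(π/4+φ₂/2)/tan(π/4+φ₁/2)] = +1.1082;  Δφ = +0.7505 rad,  Δλ = +0.8430 rad
q = Δφ/Δψ = 0.6772
d = R·√(Δφ² + q²Δλ²) = 6377·0.94294 = 6013 km

6013 km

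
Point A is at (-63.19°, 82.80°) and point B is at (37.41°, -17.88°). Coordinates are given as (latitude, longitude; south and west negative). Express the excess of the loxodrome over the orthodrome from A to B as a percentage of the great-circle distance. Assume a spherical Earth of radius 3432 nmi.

2.1%

Great circle: σ = 2.2251 rad → d_gc = Rσ = 7636.5 nmi
Rhumb: Δφ = +1.7558, Δλ = -1.7572, Δψ = +2.1391, q = Δφ/Δψ = 0.8208 → d_rh = R√(Δφ²+q²Δλ²) = 7798.4 nmi
Excess = (7798.4 − 7636.5) / 7636.5 = 161.9 / 7636.5 = 2.12% ≈ 2.1%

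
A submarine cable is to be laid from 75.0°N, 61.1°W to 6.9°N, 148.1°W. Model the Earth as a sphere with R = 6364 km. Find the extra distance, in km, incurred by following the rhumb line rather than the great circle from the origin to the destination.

Great circle: cos σ = sin φ₁ sin φ₂ + cos φ₁ cos φ₂ cos Δλ,  σ = 1.4409 rad → d_gc = 9170.1 km
Rhumb line: Δψ = -1.9069, q = Δφ/Δψ = 0.6233, d_rh = R√(Δφ²+q²Δλ²) = 9669.2 km
Excess = 9669.2 − 9170.1 = 499.1 ≈ 499 km

499 km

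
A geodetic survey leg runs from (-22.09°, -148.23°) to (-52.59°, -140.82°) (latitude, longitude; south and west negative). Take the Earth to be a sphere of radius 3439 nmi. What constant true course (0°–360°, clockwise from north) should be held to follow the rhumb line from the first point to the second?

169.3°

Δψ = ln[tan(π/4+φ₂/2)/tan(π/4+φ₁/2)] = -0.6875
Δλ = +0.1293 rad (taken the short way round)
course = atan2(Δλ, Δψ) = 169.35°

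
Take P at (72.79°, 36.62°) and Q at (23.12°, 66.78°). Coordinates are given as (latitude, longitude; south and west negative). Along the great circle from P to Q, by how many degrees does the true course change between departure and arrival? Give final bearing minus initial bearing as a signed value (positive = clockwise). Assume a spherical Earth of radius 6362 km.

At departure: θ₁ = atan2(sin Δλ cos φ₂, cos φ₁ sin φ₂ − sin φ₁ cos φ₂ cos Δλ) = 144.32°
At arrival: θ₂ = atan2(sin Δλ cos φ₁, −cos φ₂ sin φ₁ + sin φ₂ cos φ₁ cos Δλ) = 169.18°
Δθ = θ₂ − θ₁ = +24.9°

+24.9°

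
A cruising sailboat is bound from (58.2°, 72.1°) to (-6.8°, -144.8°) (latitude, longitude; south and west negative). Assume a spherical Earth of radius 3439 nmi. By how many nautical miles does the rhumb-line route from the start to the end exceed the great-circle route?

Great circle: cos σ = sin φ₁ sin φ₂ + cos φ₁ cos φ₂ cos Δλ,  σ = 2.1166 rad → d_gc = 7278.8 nmi
Rhumb line: Δψ = -1.3747, q = Δφ/Δψ = 0.8252, d_rh = R√(Δφ²+q²Δλ²) = 8090.8 nmi
Excess = 8090.8 − 7278.8 = 812.0 ≈ 812 nmi

812 nmi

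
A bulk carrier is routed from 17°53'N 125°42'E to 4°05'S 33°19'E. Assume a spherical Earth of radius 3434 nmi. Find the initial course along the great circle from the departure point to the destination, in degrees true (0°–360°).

266.8°

N = sin Δλ·cos φ₂ = -0.9966;  D = cos φ₁ sin φ₂ − sin φ₁ cos φ₂ cos Δλ = -0.0550
initial course = atan2(N, D) = 266.84°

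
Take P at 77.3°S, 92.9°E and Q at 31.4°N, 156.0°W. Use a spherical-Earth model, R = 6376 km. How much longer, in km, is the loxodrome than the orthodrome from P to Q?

832 km

Great circle: cos σ = sin φ₁ sin φ₂ + cos φ₁ cos φ₂ cos Δλ,  σ = 2.1844 rad → d_gc = 13927.7 km
Rhumb line: Δψ = +2.7734, q = Δφ/Δψ = 0.6841, d_rh = R√(Δφ²+q²Δλ²) = 14759.7 km
Excess = 14759.7 − 13927.7 = 832.0 ≈ 832 km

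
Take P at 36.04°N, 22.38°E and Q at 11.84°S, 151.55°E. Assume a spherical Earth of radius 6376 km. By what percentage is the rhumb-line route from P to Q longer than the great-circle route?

Great circle: σ = 2.2403 rad → d_gc = Rσ = 14284.1 km
Rhumb: Δφ = -0.8357, Δλ = +2.2544, Δψ = -0.8833, q = Δφ/Δψ = 0.9461 → d_rh = R√(Δφ²+q²Δλ²) = 14606.1 km
Excess = (14606.1 − 14284.1) / 14284.1 = 322.0 / 14284.1 = 2.254% ≈ 2.3%

2.3%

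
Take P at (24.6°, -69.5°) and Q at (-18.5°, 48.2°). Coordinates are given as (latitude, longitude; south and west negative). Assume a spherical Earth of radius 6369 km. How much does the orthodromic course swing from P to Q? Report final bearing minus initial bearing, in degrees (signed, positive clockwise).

At departure: θ₁ = atan2(sin Δλ cos φ₂, cos φ₁ sin φ₂ − sin φ₁ cos φ₂ cos Δλ) = 97.13°
At arrival: θ₂ = atan2(sin Δλ cos φ₁, −cos φ₂ sin φ₁ + sin φ₂ cos φ₁ cos Δλ) = 107.94°
Δθ = θ₂ − θ₁ = +10.8°

+10.8°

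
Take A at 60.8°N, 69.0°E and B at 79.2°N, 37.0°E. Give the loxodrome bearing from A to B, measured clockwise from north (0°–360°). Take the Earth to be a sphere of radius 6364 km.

Δψ = ln[tan(π/4+φ₂/2)/tan(π/4+φ₁/2)] = +1.0136
Δλ = -0.5585 rad (taken the short way round)
course = atan2(Δλ, Δψ) = 331.15°

331.1°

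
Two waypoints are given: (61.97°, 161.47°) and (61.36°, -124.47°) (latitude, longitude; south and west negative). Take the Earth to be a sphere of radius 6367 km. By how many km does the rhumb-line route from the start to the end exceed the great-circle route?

215 km

Great circle: cos σ = sin φ₁ sin φ₂ + cos φ₁ cos φ₂ cos Δλ,  σ = 0.5798 rad → d_gc = 3691.7 km
Rhumb line: Δψ = -0.0224, q = Δφ/Δψ = 0.4746, d_rh = R√(Δφ²+q²Δλ²) = 3906.6 km
Excess = 3906.6 − 3691.7 = 214.9 ≈ 215 km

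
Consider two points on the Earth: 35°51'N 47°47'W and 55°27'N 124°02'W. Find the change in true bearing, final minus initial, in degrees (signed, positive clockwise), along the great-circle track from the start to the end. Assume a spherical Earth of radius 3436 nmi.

At departure: θ₁ = atan2(sin Δλ cos φ₂, cos φ₁ sin φ₂ − sin φ₁ cos φ₂ cos Δλ) = 316.90°
At arrival: θ₂ = atan2(sin Δλ cos φ₁, −cos φ₂ sin φ₁ + sin φ₂ cos φ₁ cos Δλ) = 257.57°
Δθ = θ₂ − θ₁ = -59.3°

-59.3°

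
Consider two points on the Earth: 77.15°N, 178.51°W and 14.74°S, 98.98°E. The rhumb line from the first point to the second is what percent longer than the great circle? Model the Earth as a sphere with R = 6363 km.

Great circle: σ = 1.7926 rad → d_gc = Rσ = 11406.5 km
Rhumb: Δφ = -1.6038, Δλ = -1.4401, Δψ = -2.4440, q = Δφ/Δψ = 0.6562 → d_rh = R√(Δφ²+q²Δλ²) = 11844.7 km
Excess = (11844.7 − 11406.5) / 11406.5 = 438.2 / 11406.5 = 3.84% ≈ 3.8%

3.8%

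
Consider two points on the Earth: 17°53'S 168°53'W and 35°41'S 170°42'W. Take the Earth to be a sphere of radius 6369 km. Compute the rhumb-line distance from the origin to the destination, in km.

Δψ = ln[tan(π/4+φ₂/2)/tan(π/4+φ₁/2)] = -0.3501;  Δφ = -0.3107 rad,  Δλ = -0.0317 rad
q = Δφ/Δψ = 0.8873
d = R·√(Δφ² + q²Δλ²) = 6369·0.31194 = 1987 km

1987 km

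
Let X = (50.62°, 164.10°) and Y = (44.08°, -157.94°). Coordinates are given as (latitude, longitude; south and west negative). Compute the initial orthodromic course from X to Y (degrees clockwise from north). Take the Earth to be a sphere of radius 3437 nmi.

θ = atan2( sin Δλ·cos φ₂ ,  cos φ₁ sin φ₂ − sin φ₁ cos φ₂ cos Δλ )
  = atan2(+0.4419, +0.0036) = 89.54°

89.5°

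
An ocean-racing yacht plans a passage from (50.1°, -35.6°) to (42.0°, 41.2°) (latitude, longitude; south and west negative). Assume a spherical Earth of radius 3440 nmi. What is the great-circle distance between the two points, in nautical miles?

cos σ = sin φ₁ sin φ₂ + cos φ₁ cos φ₂ cos Δλ
      = sin(50.10°)sin(42.00°) + cos(50.10°)cos(42.00°)cos(76.80°) = 0.6222
σ = 51.524° → d = Rσ = 3440·0.89926 = 3093 nmi

3093 nmi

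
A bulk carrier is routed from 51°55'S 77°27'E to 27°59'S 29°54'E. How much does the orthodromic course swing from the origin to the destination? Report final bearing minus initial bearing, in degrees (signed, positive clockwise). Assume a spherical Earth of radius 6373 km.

At departure: θ₁ = atan2(sin Δλ cos φ₂, cos φ₁ sin φ₂ − sin φ₁ cos φ₂ cos Δλ) = 285.42°
At arrival: θ₂ = atan2(sin Δλ cos φ₁, −cos φ₂ sin φ₁ + sin φ₂ cos φ₁ cos Δλ) = 317.68°
Δθ = θ₂ − θ₁ = +32.3°

+32.3°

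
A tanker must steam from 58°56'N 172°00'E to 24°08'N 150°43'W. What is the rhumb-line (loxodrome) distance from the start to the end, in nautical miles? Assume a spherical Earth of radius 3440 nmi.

Rhumb course C = atan2(Δλ, Δψ) with Δψ = ln[tan(π/4+φ₂/2)/tan(π/4+φ₁/2)] = -0.8461, Δλ = +0.6507 → C = 142.44°
d = R·|Δφ| / |cos C| = 3440·0.60737 / 0.79267 = 2636 nmi

2636 nmi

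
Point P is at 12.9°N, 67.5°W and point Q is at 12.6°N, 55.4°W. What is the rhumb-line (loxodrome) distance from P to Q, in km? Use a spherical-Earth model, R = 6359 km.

1310 km

Δψ = ln[tan(π/4+φ₂/2)/tan(π/4+φ₁/2)] = -0.0054;  Δφ = -0.0052 rad,  Δλ = +0.2112 rad
q = Δφ/Δψ = 0.9753
d = R·√(Δφ² + q²Δλ²) = 6359·0.20604 = 1310 km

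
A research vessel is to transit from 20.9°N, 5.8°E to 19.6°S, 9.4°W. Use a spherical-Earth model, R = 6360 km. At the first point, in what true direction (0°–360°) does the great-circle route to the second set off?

N = sin Δλ·cos φ₂ = -0.2470;  D = cos φ₁ sin φ₂ − sin φ₁ cos φ₂ cos Δλ = -0.6377
initial course = atan2(N, D) = 201.17°

201.2°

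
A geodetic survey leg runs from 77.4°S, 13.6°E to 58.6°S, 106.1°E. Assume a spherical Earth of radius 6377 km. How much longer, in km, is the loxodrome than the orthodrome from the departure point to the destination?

Great circle: cos σ = sin φ₁ sin φ₂ + cos φ₁ cos φ₂ cos Δλ,  σ = 0.5952 rad → d_gc = 3795.6 km
Rhumb line: Δψ = +0.9345, q = Δφ/Δψ = 0.3511, d_rh = R√(Δφ²+q²Δλ²) = 4176.6 km
Excess = 4176.6 − 3795.6 = 381.0 ≈ 381 km

381 km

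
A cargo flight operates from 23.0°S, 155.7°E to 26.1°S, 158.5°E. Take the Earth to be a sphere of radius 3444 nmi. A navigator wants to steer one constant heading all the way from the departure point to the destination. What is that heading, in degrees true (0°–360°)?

Δψ = ln[tan(π/4+φ₂/2)/tan(π/4+φ₁/2)] = -0.0595
Δλ = +0.0489 rad (taken the short way round)
course = atan2(Δλ, Δψ) = 140.60°

140.6°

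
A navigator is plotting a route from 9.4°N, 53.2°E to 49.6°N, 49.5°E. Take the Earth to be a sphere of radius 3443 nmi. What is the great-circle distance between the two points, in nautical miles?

2423 nmi

cos σ = sin φ₁ sin φ₂ + cos φ₁ cos φ₂ cos Δλ
      = sin(9.40°)sin(49.60°) + cos(9.40°)cos(49.60°)cos(-3.70°) = 0.7625
σ = 40.318° → d = Rσ = 3443·0.70368 = 2423 nmi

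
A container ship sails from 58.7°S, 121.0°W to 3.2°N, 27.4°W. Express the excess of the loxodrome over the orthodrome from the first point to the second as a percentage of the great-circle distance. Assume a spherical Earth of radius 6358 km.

Great circle: σ = 1.6511 rad → d_gc = Rσ = 10498.0 km
Rhumb: Δφ = +1.0804, Δλ = +1.6336, Δψ = +1.3283, q = Δφ/Δψ = 0.8133 → d_rh = R√(Δφ²+q²Δλ²) = 10887.9 km
Excess = (10887.9 − 10498.0) / 10498.0 = 389.9 / 10498.0 = 3.71% ≈ 3.7%

3.7%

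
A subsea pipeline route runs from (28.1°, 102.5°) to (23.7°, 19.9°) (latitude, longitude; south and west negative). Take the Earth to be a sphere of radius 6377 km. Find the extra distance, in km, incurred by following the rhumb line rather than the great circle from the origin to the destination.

163 km

Great circle: cos σ = sin φ₁ sin φ₂ + cos φ₁ cos φ₂ cos Δλ,  σ = 1.2731 rad → d_gc = 8118.3 km
Rhumb line: Δψ = -0.0854, q = Δφ/Δψ = 0.8992, d_rh = R√(Δφ²+q²Δλ²) = 8281.5 km
Excess = 8281.5 − 8118.3 = 163.2 ≈ 163 km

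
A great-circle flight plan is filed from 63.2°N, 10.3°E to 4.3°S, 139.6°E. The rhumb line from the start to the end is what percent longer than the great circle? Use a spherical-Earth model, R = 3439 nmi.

9.8%

Great circle: σ = 1.9302 rad → d_gc = Rσ = 6637.9 nmi
Rhumb: Δφ = -1.1781, Δλ = +2.2567, Δψ = -1.5096, q = Δφ/Δψ = 0.7804 → d_rh = R√(Δφ²+q²Δλ²) = 7286.7 nmi
Excess = (7286.7 − 6637.9) / 6637.9 = 648.8 / 6637.9 = 9.77% ≈ 9.8%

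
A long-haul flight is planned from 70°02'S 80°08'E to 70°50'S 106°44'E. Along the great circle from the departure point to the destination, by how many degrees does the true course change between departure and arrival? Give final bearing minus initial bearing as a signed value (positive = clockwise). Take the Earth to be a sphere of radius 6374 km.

-25.1°

At departure: θ₁ = atan2(sin Δλ cos φ₂, cos φ₁ sin φ₂ − sin φ₁ cos φ₂ cos Δλ) = 107.60°
At arrival: θ₂ = atan2(sin Δλ cos φ₁, −cos φ₂ sin φ₁ + sin φ₂ cos φ₁ cos Δλ) = 82.48°
Δθ = θ₂ − θ₁ = -25.1°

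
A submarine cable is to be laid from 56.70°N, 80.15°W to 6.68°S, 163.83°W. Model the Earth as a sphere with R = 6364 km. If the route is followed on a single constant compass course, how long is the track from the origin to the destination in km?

Δψ = ln[tan(π/4+φ₂/2)/tan(π/4+φ₁/2)] = -1.3240;  Δφ = -1.1062 rad,  Δλ = -1.4605 rad
q = Δφ/Δψ = 0.8355
d = R·√(Δφ² + q²Δλ²) = 6364·1.64703 = 10482 km

10482 km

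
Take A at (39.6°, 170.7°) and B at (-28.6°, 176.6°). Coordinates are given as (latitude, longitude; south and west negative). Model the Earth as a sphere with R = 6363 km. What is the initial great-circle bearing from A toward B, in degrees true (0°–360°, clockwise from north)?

N = sin Δλ·cos φ₂ = +0.0903;  D = cos φ₁ sin φ₂ − sin φ₁ cos φ₂ cos Δλ = -0.9255
initial course = atan2(N, D) = 174.43°

174.4°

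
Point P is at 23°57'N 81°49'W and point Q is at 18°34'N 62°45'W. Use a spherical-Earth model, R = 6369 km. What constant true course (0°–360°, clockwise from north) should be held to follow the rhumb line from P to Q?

106.9°

Δψ = ln[tan(π/4+φ₂/2)/tan(π/4+φ₁/2)] = -0.1009
Δλ = +0.3328 rad (taken the short way round)
course = atan2(Δλ, Δψ) = 106.86°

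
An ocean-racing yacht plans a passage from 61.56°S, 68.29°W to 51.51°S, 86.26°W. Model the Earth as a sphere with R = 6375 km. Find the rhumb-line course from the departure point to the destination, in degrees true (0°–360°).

315.6°

Meridional parts: M(φ₁)=-1.3727, M(φ₂)=-1.0523 → ΔM = +0.3204;  Δλ = -0.3136 rad
tan C = Δλ / ΔM = -0.9789 → C = 315.61°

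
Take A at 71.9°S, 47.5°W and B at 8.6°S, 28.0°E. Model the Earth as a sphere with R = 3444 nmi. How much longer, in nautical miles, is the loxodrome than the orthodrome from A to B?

Great circle: cos σ = sin φ₁ sin φ₂ + cos φ₁ cos φ₂ cos Δλ,  σ = 1.3500 rad → d_gc = 4649.3 nmi
Rhumb line: Δψ = +1.6864, q = Δφ/Δψ = 0.6551, d_rh = R√(Δφ²+q²Δλ²) = 4828.7 nmi
Excess = 4828.7 − 4649.3 = 179.4 ≈ 179 nmi

179 nmi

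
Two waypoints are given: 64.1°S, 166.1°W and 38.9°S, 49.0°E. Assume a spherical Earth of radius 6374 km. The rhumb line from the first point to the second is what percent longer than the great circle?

23.6%

Great circle: σ = 1.2799 rad → d_gc = Rσ = 8158.4 km
Rhumb: Δφ = +0.4398, Δλ = -2.5290, Δψ = +0.7319, q = Δφ/Δψ = 0.6010 → d_rh = R√(Δφ²+q²Δλ²) = 10085.0 km
Excess = (10085.0 − 8158.4) / 8158.4 = 1926.6 / 8158.4 = 23.61% ≈ 23.6%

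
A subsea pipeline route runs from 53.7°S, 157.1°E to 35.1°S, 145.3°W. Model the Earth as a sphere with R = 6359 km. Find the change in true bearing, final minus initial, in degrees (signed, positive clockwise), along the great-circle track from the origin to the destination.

-42.6°

At departure: θ₁ = atan2(sin Δλ cos φ₂, cos φ₁ sin φ₂ − sin φ₁ cos φ₂ cos Δλ) = 88.93°
At arrival: θ₂ = atan2(sin Δλ cos φ₁, −cos φ₂ sin φ₁ + sin φ₂ cos φ₁ cos Δλ) = 46.34°
Δθ = θ₂ − θ₁ = -42.6°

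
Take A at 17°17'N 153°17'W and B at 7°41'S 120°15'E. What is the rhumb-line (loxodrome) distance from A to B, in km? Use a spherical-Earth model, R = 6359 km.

Rhumb course C = atan2(Δλ, Δψ) with Δψ = ln[tan(π/4+φ₂/2)/tan(π/4+φ₁/2)] = -0.4408, Δλ = -1.5091 → C = 253.72°
d = R·|Δφ| / |cos C| = 6359·0.43575 / 0.28039 = 9882 km

9882 km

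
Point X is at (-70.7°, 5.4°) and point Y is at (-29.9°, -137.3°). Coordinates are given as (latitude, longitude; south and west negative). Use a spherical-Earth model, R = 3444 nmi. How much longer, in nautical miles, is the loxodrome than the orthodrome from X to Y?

993 nmi

Great circle: cos σ = sin φ₁ sin φ₂ + cos φ₁ cos φ₂ cos Δλ,  σ = 1.3258 rad → d_gc = 4566.06 nmi
Rhumb line: Δψ = +1.2245, q = Δφ/Δψ = 0.5816, d_rh = R√(Δφ²+q²Δλ²) = 5558.62 nmi
Excess = 5558.62 − 4566.06 = 992.56 ≈ 993 nmi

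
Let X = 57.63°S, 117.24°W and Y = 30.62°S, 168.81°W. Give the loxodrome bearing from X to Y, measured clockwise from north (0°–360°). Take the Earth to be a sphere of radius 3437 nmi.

Meridional parts: M(φ₁)=-1.2370, M(φ₂)=-0.5618 → ΔM = +0.6752;  Δλ = -0.9001 rad
tan C = Δλ / ΔM = -1.3330 → C = 306.88°

306.9°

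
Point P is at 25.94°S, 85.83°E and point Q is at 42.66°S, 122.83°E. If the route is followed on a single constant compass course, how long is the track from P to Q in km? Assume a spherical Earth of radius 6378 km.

Δψ = ln[tan(π/4+φ₂/2)/tan(π/4+φ₁/2)] = -0.3557;  Δφ = -0.2918 rad,  Δλ = +0.6458 rad
q = Δφ/Δψ = 0.8204
d = R·√(Δφ² + q²Δλ²) = 6378·0.60485 = 3858 km

3858 km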